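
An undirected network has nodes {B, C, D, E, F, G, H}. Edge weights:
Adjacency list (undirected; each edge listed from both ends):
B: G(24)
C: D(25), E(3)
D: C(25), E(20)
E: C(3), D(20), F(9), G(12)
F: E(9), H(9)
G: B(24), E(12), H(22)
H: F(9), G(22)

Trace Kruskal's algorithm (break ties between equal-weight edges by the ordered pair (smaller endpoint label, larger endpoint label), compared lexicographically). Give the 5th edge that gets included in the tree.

D-E

Sort edges by weight, then run Kruskal:
C—E (3): add — endpoints in different components.
E—F (9): add — endpoints in different components.
F—H (9): add — endpoints in different components.
E—G (12): add — endpoints in different components.
D—E (20): add — endpoints in different components.
G—H (22): skip — G and H already connected.
B—G (24): add — endpoints in different components.
The 5th edge added is D—E.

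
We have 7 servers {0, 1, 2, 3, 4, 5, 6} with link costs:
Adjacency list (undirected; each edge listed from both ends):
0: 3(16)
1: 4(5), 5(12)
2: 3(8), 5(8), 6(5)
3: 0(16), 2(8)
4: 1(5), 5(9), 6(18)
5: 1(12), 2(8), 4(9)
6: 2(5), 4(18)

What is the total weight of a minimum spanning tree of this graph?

51

Prim's algorithm from 2:
Step 1: frontier [2-6 5, 2-3 8, 2-5 8] → take 2-6 (5); add 6.
Step 2: frontier [2-3 8, 2-5 8, 4-6 18] → take 2-3 (8); add 3.
Step 3: frontier [2-5 8, 0-3 16, 4-6 18] → take 2-5 (8); add 5.
Step 4: frontier [0-3 16, 4-5 9, 1-5 12, 4-6 18] → take 4-5 (9); add 4.
Step 5: frontier [0-3 16, 1-4 5, 1-5 12] → take 1-4 (5); add 1.
Step 6: frontier [0-3 16] → take 0-3 (16); add 0.
MST edges: 2-6, 2-3, 2-5, 4-5, 1-4, 0-3; total weight 5+8+8+9+5+16 = 51.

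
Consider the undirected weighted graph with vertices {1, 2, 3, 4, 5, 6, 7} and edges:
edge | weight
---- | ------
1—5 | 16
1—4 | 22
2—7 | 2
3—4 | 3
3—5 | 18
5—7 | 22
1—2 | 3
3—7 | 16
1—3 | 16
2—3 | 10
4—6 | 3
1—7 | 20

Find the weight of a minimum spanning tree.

37

Kruskal: consider edges lightest-first.
2—7 (2): add — endpoints in different components.
1—2 (3): add — endpoints in different components.
3—4 (3): add — endpoints in different components.
4—6 (3): add — endpoints in different components.
2—3 (10): add — endpoints in different components.
1—3 (16): skip — 1 and 3 already connected.
1—5 (16): add — endpoints in different components.
MST edges: 2—7, 1—2, 3—4, 4—6, 2—3, 1—5; total weight 2+3+3+3+10+16 = 37.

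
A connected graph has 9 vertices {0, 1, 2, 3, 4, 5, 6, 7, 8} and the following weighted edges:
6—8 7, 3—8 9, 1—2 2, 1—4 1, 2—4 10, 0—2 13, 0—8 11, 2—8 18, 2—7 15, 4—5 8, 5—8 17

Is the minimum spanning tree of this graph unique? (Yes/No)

Yes

Sort edges by weight, then run Kruskal:
1—4 (1): add — endpoints in different components.
1—2 (2): add — endpoints in different components.
6—8 (7): add — endpoints in different components.
4—5 (8): add — endpoints in different components.
3—8 (9): add — endpoints in different components.
2—4 (10): skip — 2 and 4 already connected.
0—8 (11): add — endpoints in different components.
0—2 (13): add — endpoints in different components.
2—7 (15): add — endpoints in different components.
Every non-tree edge has weight strictly greater than the heaviest edge on the tree path between its endpoints, so the MST is unique.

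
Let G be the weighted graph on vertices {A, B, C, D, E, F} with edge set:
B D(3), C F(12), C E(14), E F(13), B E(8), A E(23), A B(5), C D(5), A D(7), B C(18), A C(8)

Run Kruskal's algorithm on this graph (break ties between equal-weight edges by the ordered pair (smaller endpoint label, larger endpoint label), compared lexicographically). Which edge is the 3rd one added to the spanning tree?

Sort edges by weight, then run Kruskal:
B D (3): add — endpoints in different components.
A B (5): add — endpoints in different components.
C D (5): add — endpoints in different components.
A D (7): skip — A and D already connected.
A C (8): skip — A and C already connected.
B E (8): add — endpoints in different components.
C F (12): add — endpoints in different components.
The 3rd edge added is C D.

C-D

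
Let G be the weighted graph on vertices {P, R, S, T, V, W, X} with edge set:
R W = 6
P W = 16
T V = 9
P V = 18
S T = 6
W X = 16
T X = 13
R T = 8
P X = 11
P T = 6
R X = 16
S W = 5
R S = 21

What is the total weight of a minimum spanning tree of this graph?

Sort edges by weight, then run Kruskal:
S W (5): add. Components now {P} {X} {S,W} {V} {R} {T}
P T (6): add. Components now {P,T} {X} {S,W} {V} {R}
R W (6): add. Components now {P,T} {X} {R,S,W} {V}
S T (6): add. Components now {P,R,S,T,W} {X} {V}
R T (8): skip — R and T already connected.
T V (9): add. Components now {P,R,S,T,V,W} {X}
P X (11): add. Components now {P,R,S,T,V,W,X}
MST edges: S W, P T, R W, S T, T V, P X; total weight 5+6+6+6+9+11 = 43.

43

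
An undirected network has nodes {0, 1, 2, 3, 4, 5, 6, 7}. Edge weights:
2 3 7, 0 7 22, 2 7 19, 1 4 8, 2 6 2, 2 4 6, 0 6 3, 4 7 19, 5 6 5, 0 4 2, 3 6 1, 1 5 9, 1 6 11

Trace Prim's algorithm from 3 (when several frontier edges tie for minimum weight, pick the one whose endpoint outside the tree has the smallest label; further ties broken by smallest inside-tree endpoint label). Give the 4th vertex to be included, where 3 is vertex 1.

Prim's algorithm from 3:
Step 1: cheapest edge leaving the tree is 3 6 (1); add 6.
Step 2: cheapest edge leaving the tree is 2 6 (2); add 2.
Step 3: cheapest edge leaving the tree is 0 6 (3); add 0.
Step 4: cheapest edge leaving the tree is 0 4 (2); add 4.
Step 5: cheapest edge leaving the tree is 5 6 (5); add 5.
Step 6: cheapest edge leaving the tree is 1 4 (8); add 1.
Step 7: cheapest edge leaving the tree is 2 7 (19); add 7.
Vertex order: 3, 6, 2, 0, 4, 5, 1, 7. The 4th vertex is 0.

0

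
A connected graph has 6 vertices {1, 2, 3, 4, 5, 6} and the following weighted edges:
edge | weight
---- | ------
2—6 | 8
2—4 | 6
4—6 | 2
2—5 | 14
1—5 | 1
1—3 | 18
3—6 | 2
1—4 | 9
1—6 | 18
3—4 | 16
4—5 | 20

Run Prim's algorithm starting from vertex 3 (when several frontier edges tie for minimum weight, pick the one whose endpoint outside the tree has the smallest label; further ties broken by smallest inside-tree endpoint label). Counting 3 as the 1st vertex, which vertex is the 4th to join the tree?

Prim, starting at 3.
Step 1: frontier [3—6 2, 3—4 16, 1—3 18] → take 3—6 (2); add 6.
Step 2: frontier [3—4 16, 1—3 18, 4—6 2, 2—6 8, 1—6 18] → take 4—6 (2); add 4.
Step 3: frontier [1—3 18, 2—4 6, 1—4 9, 4—5 20, 2—6 8, 1—6 18] → take 2—4 (6); add 2.
Step 4: frontier [2—5 14, 1—3 18, 1—4 9, 4—5 20, 1—6 18] → take 1—4 (9); add 1.
Step 5: frontier [1—5 1, 2—5 14, 4—5 20] → take 1—5 (1); add 5.
Vertex order: 3, 6, 4, 2, 1, 5. The 4th vertex is 2.

2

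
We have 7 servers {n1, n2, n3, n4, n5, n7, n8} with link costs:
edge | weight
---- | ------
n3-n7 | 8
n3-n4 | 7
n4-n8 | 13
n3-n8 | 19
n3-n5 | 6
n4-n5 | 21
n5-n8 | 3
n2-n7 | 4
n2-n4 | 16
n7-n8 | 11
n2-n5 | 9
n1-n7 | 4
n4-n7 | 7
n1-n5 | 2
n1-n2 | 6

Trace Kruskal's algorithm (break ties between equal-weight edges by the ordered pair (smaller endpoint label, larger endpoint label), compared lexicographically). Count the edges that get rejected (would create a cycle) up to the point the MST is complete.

Sort edges by weight, then run Kruskal:
n1-n5 (2): add — endpoints in different components.
n5-n8 (3): add — endpoints in different components.
n1-n7 (4): add — endpoints in different components.
n2-n7 (4): add — endpoints in different components.
n1-n2 (6): skip — n2 and n1 already connected.
n3-n5 (6): add — endpoints in different components.
n3-n4 (7): add — endpoints in different components.
Edges rejected before the tree was complete: 1.

1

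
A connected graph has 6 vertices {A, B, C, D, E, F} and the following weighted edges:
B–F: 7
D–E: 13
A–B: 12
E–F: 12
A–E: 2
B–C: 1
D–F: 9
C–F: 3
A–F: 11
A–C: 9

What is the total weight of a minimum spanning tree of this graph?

Kruskal's algorithm — process edges by increasing weight (ties by edge label):
B–C (1): add — endpoints in different components.
A–E (2): add — endpoints in different components.
C–F (3): add — endpoints in different components.
B–F (7): skip — B and F already connected.
A–C (9): add — endpoints in different components.
D–F (9): add — endpoints in different components.
MST edges: B–C, A–E, C–F, A–C, D–F; total weight 1+2+3+9+9 = 24.

24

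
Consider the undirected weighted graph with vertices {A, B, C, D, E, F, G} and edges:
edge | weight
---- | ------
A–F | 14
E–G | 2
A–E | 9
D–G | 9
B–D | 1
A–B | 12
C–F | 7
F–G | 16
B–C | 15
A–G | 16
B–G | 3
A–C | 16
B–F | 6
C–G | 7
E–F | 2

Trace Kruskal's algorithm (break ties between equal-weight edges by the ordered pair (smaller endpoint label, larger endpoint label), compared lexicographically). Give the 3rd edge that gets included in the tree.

Kruskal's algorithm — process edges by increasing weight (ties by edge label):
B–D (1): add — endpoints in different components.
E–F (2): add — endpoints in different components.
E–G (2): add — endpoints in different components.
B–G (3): add — endpoints in different components.
B–F (6): skip — B and F already connected.
C–F (7): add — endpoints in different components.
C–G (7): skip — C and G already connected.
A–E (9): add — endpoints in different components.
The 3rd edge added is E–G.

E-G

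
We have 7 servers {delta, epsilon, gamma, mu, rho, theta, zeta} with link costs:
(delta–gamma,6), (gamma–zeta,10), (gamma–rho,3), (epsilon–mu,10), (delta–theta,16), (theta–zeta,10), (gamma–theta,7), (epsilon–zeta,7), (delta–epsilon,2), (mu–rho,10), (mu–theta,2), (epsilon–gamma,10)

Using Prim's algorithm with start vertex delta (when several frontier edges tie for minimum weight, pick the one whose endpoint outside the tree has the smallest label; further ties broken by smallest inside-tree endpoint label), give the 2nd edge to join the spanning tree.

delta-gamma

Prim, starting at delta.
Step 1: frontier [delta–epsilon 2, delta–gamma 6, delta–theta 16] → take delta–epsilon (2); add epsilon.
Step 2: frontier [delta–gamma 6, delta–theta 16, epsilon–zeta 7, epsilon–gamma 10, epsilon–mu 10] → take delta–gamma (6); add gamma.
Step 3: frontier [delta–theta 16, epsilon–zeta 7, epsilon–mu 10, gamma–rho 3, gamma–theta 7, gamma–zeta 10] → take gamma–rho (3); add rho.
Step 4: frontier [delta–theta 16, epsilon–zeta 7, epsilon–mu 10, gamma–theta 7, gamma–zeta 10, mu–rho 10] → take gamma–theta (7); add theta.
Step 5: frontier [epsilon–zeta 7, epsilon–mu 10, gamma–zeta 10, mu–rho 10, mu–theta 2, theta–zeta 10] → take mu–theta (2); add mu.
Step 6: frontier [epsilon–zeta 7, gamma–zeta 10, theta–zeta 10] → take epsilon–zeta (7); add zeta.
The 2nd edge added is delta–gamma.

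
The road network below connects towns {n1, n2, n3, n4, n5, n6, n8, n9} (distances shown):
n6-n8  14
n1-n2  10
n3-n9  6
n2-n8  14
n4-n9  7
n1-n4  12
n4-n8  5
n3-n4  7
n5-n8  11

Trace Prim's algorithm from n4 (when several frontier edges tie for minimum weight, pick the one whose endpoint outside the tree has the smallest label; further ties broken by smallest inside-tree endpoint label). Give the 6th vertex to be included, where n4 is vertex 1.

n1

Grow the tree from n4 using Prim:
Step 1: frontier [n4-n8 5, n3-n4 7, n4-n9 7, n1-n4 12] → take n4-n8 (5); add n8.
Step 2: frontier [n3-n4 7, n4-n9 7, n1-n4 12, n5-n8 11, n2-n8 14, n6-n8 14] → take n3-n4 (7); add n3.
Step 3: frontier [n3-n9 6, n4-n9 7, n1-n4 12, n5-n8 11, n2-n8 14, n6-n8 14] → take n3-n9 (6); add n9.
Step 4: frontier [n1-n4 12, n5-n8 11, n2-n8 14, n6-n8 14] → take n5-n8 (11); add n5.
Step 5: frontier [n1-n4 12, n2-n8 14, n6-n8 14] → take n1-n4 (12); add n1.
Step 6: frontier [n1-n2 10, n2-n8 14, n6-n8 14] → take n1-n2 (10); add n2.
Step 7: frontier [n6-n8 14] → take n6-n8 (14); add n6.
Vertex order: n4, n8, n3, n9, n5, n1, n2, n6. The 6th vertex is n1.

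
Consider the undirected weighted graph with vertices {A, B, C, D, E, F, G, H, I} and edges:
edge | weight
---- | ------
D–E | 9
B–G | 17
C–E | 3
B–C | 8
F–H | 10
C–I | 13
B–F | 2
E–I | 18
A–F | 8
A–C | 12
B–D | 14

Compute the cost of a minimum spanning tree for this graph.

70

Prim, starting at F.
Step 1: frontier [B–F 2, A–F 8, F–H 10] → take B–F (2); add B.
Step 2: frontier [B–C 8, B–D 14, B–G 17, A–F 8, F–H 10] → take A–F (8); add A.
Step 3: frontier [A–C 12, B–C 8, B–D 14, B–G 17, F–H 10] → take B–C (8); add C.
Step 4: frontier [B–D 14, B–G 17, C–E 3, C–I 13, F–H 10] → take C–E (3); add E.
Step 5: frontier [B–D 14, B–G 17, C–I 13, D–E 9, E–I 18, F–H 10] → take D–E (9); add D.
Step 6: frontier [B–G 17, C–I 13, E–I 18, F–H 10] → take F–H (10); add H.
Step 7: frontier [B–G 17, C–I 13, E–I 18] → take C–I (13); add I.
Step 8: frontier [B–G 17] → take B–G (17); add G.
MST edges: B–F, A–F, B–C, C–E, D–E, F–H, C–I, B–G; total weight 2+8+8+3+9+10+13+17 = 70.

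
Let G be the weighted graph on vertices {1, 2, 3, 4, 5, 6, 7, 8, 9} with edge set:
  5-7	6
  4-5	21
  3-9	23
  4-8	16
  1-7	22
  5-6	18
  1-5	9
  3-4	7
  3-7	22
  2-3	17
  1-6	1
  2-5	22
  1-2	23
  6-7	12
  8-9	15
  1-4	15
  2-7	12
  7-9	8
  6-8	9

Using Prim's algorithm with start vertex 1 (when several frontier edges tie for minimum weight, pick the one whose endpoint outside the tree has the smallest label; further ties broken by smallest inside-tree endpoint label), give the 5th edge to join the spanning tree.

6-8

Grow the tree from 1 using Prim:
Step 1: cheapest edge leaving the tree is 1-6 (1); add 6.
Step 2: cheapest edge leaving the tree is 1-5 (9); add 5.
Step 3: cheapest edge leaving the tree is 5-7 (6); add 7.
Step 4: cheapest edge leaving the tree is 7-9 (8); add 9.
Step 5: cheapest edge leaving the tree is 6-8 (9); add 8.
Step 6: cheapest edge leaving the tree is 2-7 (12); add 2.
Step 7: cheapest edge leaving the tree is 1-4 (15); add 4.
Step 8: cheapest edge leaving the tree is 3-4 (7); add 3.
The 5th edge added is 6-8.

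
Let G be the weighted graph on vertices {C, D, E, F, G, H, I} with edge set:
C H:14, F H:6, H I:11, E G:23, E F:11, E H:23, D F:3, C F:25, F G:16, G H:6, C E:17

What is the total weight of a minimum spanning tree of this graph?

Prim's algorithm from C:
Step 1: frontier [C H 14, C E 17, C F 25] → take C H (14); add H.
Step 2: frontier [C E 17, C F 25, F H 6, G H 6, H I 11, E H 23] → take F H (6); add F.
Step 3: frontier [C E 17, D F 3, E F 11, F G 16, G H 6, H I 11, E H 23] → take D F (3); add D.
Step 4: frontier [C E 17, E F 11, F G 16, G H 6, H I 11, E H 23] → take G H (6); add G.
Step 5: frontier [C E 17, E F 11, E G 23, H I 11, E H 23] → take E F (11); add E.
Step 6: frontier [H I 11] → take H I (11); add I.
MST edges: C H, F H, D F, G H, E F, H I; total weight 14+6+3+6+11+11 = 51.

51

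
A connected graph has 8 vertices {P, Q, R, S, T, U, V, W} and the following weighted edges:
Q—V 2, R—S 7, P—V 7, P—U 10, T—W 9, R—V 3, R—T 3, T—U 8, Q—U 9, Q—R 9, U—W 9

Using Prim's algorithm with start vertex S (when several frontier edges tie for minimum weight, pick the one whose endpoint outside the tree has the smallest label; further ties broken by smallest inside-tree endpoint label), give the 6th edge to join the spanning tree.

T-U

Prim's algorithm from S:
Step 1: cheapest edge leaving the tree is R—S (7); add R.
Step 2: cheapest edge leaving the tree is R—T (3); add T.
Step 3: cheapest edge leaving the tree is R—V (3); add V.
Step 4: cheapest edge leaving the tree is Q—V (2); add Q.
Step 5: cheapest edge leaving the tree is P—V (7); add P.
Step 6: cheapest edge leaving the tree is T—U (8); add U.
Step 7: cheapest edge leaving the tree is T—W (9); add W.
The 6th edge added is T—U.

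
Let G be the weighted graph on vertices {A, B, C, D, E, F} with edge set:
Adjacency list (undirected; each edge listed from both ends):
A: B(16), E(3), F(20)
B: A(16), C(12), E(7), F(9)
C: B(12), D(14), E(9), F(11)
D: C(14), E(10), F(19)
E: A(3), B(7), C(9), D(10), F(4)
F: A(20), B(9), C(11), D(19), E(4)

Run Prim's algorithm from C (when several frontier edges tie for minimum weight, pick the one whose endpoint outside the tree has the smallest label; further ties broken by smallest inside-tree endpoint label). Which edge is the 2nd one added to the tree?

A-E

Prim's algorithm from C:
Step 1: frontier [C E 9, C F 11, B C 12, C D 14] → take C E (9); add E.
Step 2: frontier [C F 11, B C 12, C D 14, A E 3, E F 4, B E 7, D E 10] → take A E (3); add A.
Step 3: frontier [A B 16, A F 20, C F 11, B C 12, C D 14, E F 4, B E 7, D E 10] → take E F (4); add F.
Step 4: frontier [A B 16, B C 12, C D 14, B E 7, D E 10, B F 9, D F 19] → take B E (7); add B.
Step 5: frontier [C D 14, D E 10, D F 19] → take D E (10); add D.
The 2nd edge added is A E.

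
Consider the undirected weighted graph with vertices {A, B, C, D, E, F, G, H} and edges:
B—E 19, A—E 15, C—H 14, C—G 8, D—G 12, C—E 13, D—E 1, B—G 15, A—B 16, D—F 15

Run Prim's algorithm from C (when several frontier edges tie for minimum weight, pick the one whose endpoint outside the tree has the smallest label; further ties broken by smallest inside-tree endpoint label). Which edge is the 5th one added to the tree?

A-E

Prim's algorithm from C:
Step 1: cheapest edge leaving the tree is C—G (8); add G.
Step 2: cheapest edge leaving the tree is D—G (12); add D.
Step 3: cheapest edge leaving the tree is D—E (1); add E.
Step 4: cheapest edge leaving the tree is C—H (14); add H.
Step 5: cheapest edge leaving the tree is A—E (15); add A.
Step 6: cheapest edge leaving the tree is B—G (15); add B.
Step 7: cheapest edge leaving the tree is D—F (15); add F.
The 5th edge added is A—E.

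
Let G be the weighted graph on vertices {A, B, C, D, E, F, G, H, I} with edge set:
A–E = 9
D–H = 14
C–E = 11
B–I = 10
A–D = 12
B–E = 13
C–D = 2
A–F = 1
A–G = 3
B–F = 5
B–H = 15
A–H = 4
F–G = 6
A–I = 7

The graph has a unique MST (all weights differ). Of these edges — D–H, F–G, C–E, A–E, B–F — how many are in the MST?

Kruskal: consider edges lightest-first.
A–F (1): add — endpoints in different components.
C–D (2): add — endpoints in different components.
A–G (3): add — endpoints in different components.
A–H (4): add — endpoints in different components.
B–F (5): add — endpoints in different components.
F–G (6): skip — F and G already connected.
A–I (7): add — endpoints in different components.
A–E (9): add — endpoints in different components.
B–I (10): skip — B and I already connected.
C–E (11): add — endpoints in different components.
MST edge set: {A–F, C–D, A–G, A–H, B–F, A–I, A–E, C–E}.
Of the listed edges, {C–E, A–E, B–F} are in the MST → 3.

3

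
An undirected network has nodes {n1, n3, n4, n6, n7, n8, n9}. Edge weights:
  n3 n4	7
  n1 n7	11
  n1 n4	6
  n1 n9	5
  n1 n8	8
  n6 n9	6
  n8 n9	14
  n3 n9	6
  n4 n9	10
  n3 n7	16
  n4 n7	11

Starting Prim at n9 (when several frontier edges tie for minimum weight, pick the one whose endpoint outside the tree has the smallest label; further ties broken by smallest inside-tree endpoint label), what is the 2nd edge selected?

Prim's algorithm from n9:
Step 1: frontier [n1 n9 5, n3 n9 6, n6 n9 6, n4 n9 10, n8 n9 14] → take n1 n9 (5); add n1.
Step 2: frontier [n1 n4 6, n1 n8 8, n1 n7 11, n3 n9 6, n6 n9 6, n4 n9 10, n8 n9 14] → take n3 n9 (6); add n3.
Step 3: frontier [n1 n4 6, n1 n8 8, n1 n7 11, n3 n4 7, n3 n7 16, n6 n9 6, n4 n9 10, n8 n9 14] → take n1 n4 (6); add n4.
Step 4: frontier [n1 n8 8, n1 n7 11, n3 n7 16, n4 n7 11, n6 n9 6, n8 n9 14] → take n6 n9 (6); add n6.
Step 5: frontier [n1 n8 8, n1 n7 11, n3 n7 16, n4 n7 11, n8 n9 14] → take n1 n8 (8); add n8.
Step 6: frontier [n1 n7 11, n3 n7 16, n4 n7 11] → take n1 n7 (11); add n7.
The 2nd edge added is n3 n9.

n3-n9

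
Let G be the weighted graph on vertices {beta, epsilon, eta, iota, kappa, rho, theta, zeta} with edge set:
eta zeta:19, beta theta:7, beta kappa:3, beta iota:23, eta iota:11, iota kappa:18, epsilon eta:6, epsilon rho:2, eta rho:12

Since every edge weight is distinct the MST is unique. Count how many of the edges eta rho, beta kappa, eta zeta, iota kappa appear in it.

3

Sort edges by weight, then run Kruskal:
epsilon rho (2): add — endpoints in different components.
beta kappa (3): add — endpoints in different components.
epsilon eta (6): add — endpoints in different components.
beta theta (7): add — endpoints in different components.
eta iota (11): add — endpoints in different components.
eta rho (12): skip — rho and eta already connected.
iota kappa (18): add — endpoints in different components.
eta zeta (19): add — endpoints in different components.
MST edge set: {epsilon rho, beta kappa, epsilon eta, beta theta, eta iota, iota kappa, eta zeta}.
Of the listed edges, {beta kappa, eta zeta, iota kappa} are in the MST → 3.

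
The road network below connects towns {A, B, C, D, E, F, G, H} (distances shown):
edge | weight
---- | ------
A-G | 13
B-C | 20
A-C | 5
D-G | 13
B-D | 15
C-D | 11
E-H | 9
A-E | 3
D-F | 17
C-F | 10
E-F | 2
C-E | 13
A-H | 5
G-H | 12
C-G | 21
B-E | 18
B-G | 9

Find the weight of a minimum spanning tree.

Kruskal: consider edges lightest-first.
E-F (2): add — endpoints in different components.
A-E (3): add — endpoints in different components.
A-C (5): add — endpoints in different components.
A-H (5): add — endpoints in different components.
B-G (9): add — endpoints in different components.
E-H (9): skip — E and H already connected.
C-F (10): skip — C and F already connected.
C-D (11): add — endpoints in different components.
G-H (12): add — endpoints in different components.
MST edges: E-F, A-E, A-C, A-H, B-G, C-D, G-H; total weight 2+3+5+5+9+11+12 = 47.

47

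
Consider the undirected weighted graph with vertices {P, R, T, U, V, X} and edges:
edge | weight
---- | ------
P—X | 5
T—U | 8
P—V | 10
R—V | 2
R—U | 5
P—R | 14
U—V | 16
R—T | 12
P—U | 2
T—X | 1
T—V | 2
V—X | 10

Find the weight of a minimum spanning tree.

Grow the tree from U using Prim:
Step 1: frontier [P—U 2, R—U 5, T—U 8, U—V 16] → take P—U (2); add P.
Step 2: frontier [P—X 5, P—V 10, P—R 14, R—U 5, T—U 8, U—V 16] → take R—U (5); add R.
Step 3: frontier [P—X 5, P—V 10, R—V 2, R—T 12, T—U 8, U—V 16] → take R—V (2); add V.
Step 4: frontier [P—X 5, R—T 12, T—U 8, T—V 2, V—X 10] → take T—V (2); add T.
Step 5: frontier [P—X 5, T—X 1, V—X 10] → take T—X (1); add X.
MST edges: P—U, R—U, R—V, T—V, T—X; total weight 2+5+2+2+1 = 12.

12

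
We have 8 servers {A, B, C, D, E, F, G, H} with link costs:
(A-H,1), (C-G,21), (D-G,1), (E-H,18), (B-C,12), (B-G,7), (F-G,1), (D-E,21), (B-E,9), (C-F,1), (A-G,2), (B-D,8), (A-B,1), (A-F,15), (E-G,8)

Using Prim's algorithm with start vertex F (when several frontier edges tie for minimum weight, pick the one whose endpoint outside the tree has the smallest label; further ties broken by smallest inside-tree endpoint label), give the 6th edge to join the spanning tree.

A-H

Grow the tree from F using Prim:
Step 1: cheapest edge leaving the tree is C-F (1); add C.
Step 2: cheapest edge leaving the tree is F-G (1); add G.
Step 3: cheapest edge leaving the tree is D-G (1); add D.
Step 4: cheapest edge leaving the tree is A-G (2); add A.
Step 5: cheapest edge leaving the tree is A-B (1); add B.
Step 6: cheapest edge leaving the tree is A-H (1); add H.
Step 7: cheapest edge leaving the tree is E-G (8); add E.
The 6th edge added is A-H.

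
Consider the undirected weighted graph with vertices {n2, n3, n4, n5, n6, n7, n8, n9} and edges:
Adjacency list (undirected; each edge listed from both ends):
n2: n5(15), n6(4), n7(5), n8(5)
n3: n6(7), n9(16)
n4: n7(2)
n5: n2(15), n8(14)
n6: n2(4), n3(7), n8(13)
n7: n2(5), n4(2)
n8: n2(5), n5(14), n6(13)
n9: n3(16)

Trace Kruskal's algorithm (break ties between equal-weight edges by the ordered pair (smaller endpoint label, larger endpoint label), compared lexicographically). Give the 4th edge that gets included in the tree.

Sort edges by weight, then run Kruskal:
n4-n7 (2): add — endpoints in different components.
n2-n6 (4): add — endpoints in different components.
n2-n7 (5): add — endpoints in different components.
n2-n8 (5): add — endpoints in different components.
n3-n6 (7): add — endpoints in different components.
n6-n8 (13): skip — n8 and n6 already connected.
n5-n8 (14): add — endpoints in different components.
n2-n5 (15): skip — n2 and n5 already connected.
n3-n9 (16): add — endpoints in different components.
The 4th edge added is n2-n8.

n2-n8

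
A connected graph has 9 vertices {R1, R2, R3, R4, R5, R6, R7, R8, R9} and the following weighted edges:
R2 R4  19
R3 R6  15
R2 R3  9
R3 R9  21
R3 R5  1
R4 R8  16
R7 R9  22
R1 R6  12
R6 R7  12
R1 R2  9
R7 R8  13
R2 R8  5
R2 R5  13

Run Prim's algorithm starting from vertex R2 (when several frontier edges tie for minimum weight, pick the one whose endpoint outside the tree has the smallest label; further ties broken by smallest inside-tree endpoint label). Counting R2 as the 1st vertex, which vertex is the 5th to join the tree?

Grow the tree from R2 using Prim:
Step 1: cheapest edge leaving the tree is R2 R8 (5); add R8.
Step 2: cheapest edge leaving the tree is R1 R2 (9); add R1.
Step 3: cheapest edge leaving the tree is R2 R3 (9); add R3.
Step 4: cheapest edge leaving the tree is R3 R5 (1); add R5.
Step 5: cheapest edge leaving the tree is R1 R6 (12); add R6.
Step 6: cheapest edge leaving the tree is R6 R7 (12); add R7.
Step 7: cheapest edge leaving the tree is R4 R8 (16); add R4.
Step 8: cheapest edge leaving the tree is R3 R9 (21); add R9.
Vertex order: R2, R8, R1, R3, R5, R6, R7, R4, R9. The 5th vertex is R5.

R5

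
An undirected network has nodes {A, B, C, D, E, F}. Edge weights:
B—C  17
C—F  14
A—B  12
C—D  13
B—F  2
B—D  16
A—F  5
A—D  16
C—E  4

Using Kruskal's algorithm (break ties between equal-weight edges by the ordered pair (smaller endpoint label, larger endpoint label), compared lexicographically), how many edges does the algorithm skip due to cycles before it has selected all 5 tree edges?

1

Kruskal: consider edges lightest-first.
B—F (2): add — endpoints in different components.
C—E (4): add — endpoints in different components.
A—F (5): add — endpoints in different components.
A—B (12): skip — A and B already connected.
C—D (13): add — endpoints in different components.
C—F (14): add — endpoints in different components.
Edges rejected before the tree was complete: 1.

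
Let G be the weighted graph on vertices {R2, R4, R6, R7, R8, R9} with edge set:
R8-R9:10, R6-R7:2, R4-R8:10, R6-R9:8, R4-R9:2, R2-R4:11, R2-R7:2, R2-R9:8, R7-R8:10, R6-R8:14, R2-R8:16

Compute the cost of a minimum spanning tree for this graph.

24

Grow the tree from R7 using Prim:
Step 1: cheapest edge leaving the tree is R2-R7 (2); add R2.
Step 2: cheapest edge leaving the tree is R6-R7 (2); add R6.
Step 3: cheapest edge leaving the tree is R2-R9 (8); add R9.
Step 4: cheapest edge leaving the tree is R4-R9 (2); add R4.
Step 5: cheapest edge leaving the tree is R4-R8 (10); add R8.
MST edges: R2-R7, R6-R7, R2-R9, R4-R9, R4-R8; total weight 2+2+8+2+10 = 24.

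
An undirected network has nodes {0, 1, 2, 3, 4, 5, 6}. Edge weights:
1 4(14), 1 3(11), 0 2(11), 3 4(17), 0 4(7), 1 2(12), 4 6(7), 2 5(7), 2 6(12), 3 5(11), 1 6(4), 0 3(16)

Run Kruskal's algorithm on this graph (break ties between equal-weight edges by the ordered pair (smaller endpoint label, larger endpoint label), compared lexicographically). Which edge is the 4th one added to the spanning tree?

4-6

Kruskal: consider edges lightest-first.
1 6 (4): add — endpoints in different components.
0 4 (7): add — endpoints in different components.
2 5 (7): add — endpoints in different components.
4 6 (7): add — endpoints in different components.
0 2 (11): add — endpoints in different components.
1 3 (11): add — endpoints in different components.
The 4th edge added is 4 6.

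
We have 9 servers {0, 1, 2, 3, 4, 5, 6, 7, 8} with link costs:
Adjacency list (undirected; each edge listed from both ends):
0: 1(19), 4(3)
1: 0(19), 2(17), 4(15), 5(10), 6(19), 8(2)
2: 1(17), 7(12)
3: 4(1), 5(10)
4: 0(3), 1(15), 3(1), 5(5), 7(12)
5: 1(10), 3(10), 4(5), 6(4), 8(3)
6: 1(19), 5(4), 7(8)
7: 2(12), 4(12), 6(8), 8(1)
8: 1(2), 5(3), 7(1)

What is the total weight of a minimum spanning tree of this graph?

31

Grow the tree from 4 using Prim:
Step 1: cheapest edge leaving the tree is 3—4 (1); add 3.
Step 2: cheapest edge leaving the tree is 0—4 (3); add 0.
Step 3: cheapest edge leaving the tree is 4—5 (5); add 5.
Step 4: cheapest edge leaving the tree is 5—8 (3); add 8.
Step 5: cheapest edge leaving the tree is 7—8 (1); add 7.
Step 6: cheapest edge leaving the tree is 1—8 (2); add 1.
Step 7: cheapest edge leaving the tree is 5—6 (4); add 6.
Step 8: cheapest edge leaving the tree is 2—7 (12); add 2.
MST edges: 3—4, 0—4, 4—5, 5—8, 7—8, 1—8, 5—6, 2—7; total weight 1+3+5+3+1+2+4+12 = 31.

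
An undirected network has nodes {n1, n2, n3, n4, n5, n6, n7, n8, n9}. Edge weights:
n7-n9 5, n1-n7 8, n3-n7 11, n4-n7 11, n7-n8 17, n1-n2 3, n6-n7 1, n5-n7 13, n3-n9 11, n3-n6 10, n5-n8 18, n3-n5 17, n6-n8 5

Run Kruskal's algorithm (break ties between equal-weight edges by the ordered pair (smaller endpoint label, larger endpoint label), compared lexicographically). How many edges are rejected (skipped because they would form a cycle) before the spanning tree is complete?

Kruskal: consider edges lightest-first.
n6-n7 (1): add — endpoints in different components.
n1-n2 (3): add — endpoints in different components.
n6-n8 (5): add — endpoints in different components.
n7-n9 (5): add — endpoints in different components.
n1-n7 (8): add — endpoints in different components.
n3-n6 (10): add — endpoints in different components.
n3-n7 (11): skip — n3 and n7 already connected.
n3-n9 (11): skip — n3 and n9 already connected.
n4-n7 (11): add — endpoints in different components.
n5-n7 (13): add — endpoints in different components.
Edges rejected before the tree was complete: 2.

2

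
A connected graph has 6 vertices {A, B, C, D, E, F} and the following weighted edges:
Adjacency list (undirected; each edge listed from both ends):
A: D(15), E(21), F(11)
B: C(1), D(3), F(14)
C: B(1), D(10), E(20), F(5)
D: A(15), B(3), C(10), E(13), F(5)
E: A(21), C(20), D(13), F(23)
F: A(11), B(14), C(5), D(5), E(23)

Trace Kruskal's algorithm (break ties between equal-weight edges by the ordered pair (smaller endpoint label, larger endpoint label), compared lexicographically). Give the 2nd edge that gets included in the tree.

B-D

Kruskal's algorithm — process edges by increasing weight (ties by edge label):
B C (1): add — endpoints in different components.
B D (3): add — endpoints in different components.
C F (5): add — endpoints in different components.
D F (5): skip — D and F already connected.
C D (10): skip — C and D already connected.
A F (11): add — endpoints in different components.
D E (13): add — endpoints in different components.
The 2nd edge added is B D.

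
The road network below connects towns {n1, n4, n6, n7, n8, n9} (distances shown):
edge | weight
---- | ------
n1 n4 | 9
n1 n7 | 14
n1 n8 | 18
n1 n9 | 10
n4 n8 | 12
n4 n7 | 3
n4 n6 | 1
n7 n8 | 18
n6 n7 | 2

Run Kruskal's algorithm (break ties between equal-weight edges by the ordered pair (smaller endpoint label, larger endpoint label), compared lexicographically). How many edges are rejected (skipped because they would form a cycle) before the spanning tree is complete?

1

Kruskal: consider edges lightest-first.
n4 n6 (1): add — endpoints in different components.
n6 n7 (2): add — endpoints in different components.
n4 n7 (3): skip — n4 and n7 already connected.
n1 n4 (9): add — endpoints in different components.
n1 n9 (10): add — endpoints in different components.
n4 n8 (12): add — endpoints in different components.
Edges rejected before the tree was complete: 1.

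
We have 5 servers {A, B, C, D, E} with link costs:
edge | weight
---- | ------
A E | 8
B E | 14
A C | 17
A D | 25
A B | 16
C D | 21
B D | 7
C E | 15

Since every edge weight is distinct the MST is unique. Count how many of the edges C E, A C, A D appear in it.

Kruskal's algorithm — process edges by increasing weight (ties by edge label):
B D (7): add. Components now {A} {B,D} {C} {E}
A E (8): add. Components now {A,E} {B,D} {C}
B E (14): add. Components now {A,B,D,E} {C}
C E (15): add. Components now {A,B,C,D,E}
MST edge set: {B D, A E, B E, C E}.
Of the listed edges, {C E} are in the MST → 1.

1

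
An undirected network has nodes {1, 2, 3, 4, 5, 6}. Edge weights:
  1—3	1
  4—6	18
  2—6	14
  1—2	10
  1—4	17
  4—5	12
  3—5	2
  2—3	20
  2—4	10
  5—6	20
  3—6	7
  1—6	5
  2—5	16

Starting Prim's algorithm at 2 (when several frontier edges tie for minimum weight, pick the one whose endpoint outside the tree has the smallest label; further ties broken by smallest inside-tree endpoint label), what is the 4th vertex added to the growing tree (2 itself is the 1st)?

5

Prim's algorithm from 2:
Step 1: frontier [1—2 10, 2—4 10, 2—6 14, 2—5 16, 2—3 20] → take 1—2 (10); add 1.
Step 2: frontier [1—3 1, 1—6 5, 1—4 17, 2—4 10, 2—6 14, 2—5 16, 2—3 20] → take 1—3 (1); add 3.
Step 3: frontier [1—6 5, 1—4 17, 2—4 10, 2—6 14, 2—5 16, 3—5 2, 3—6 7] → take 3—5 (2); add 5.
Step 4: frontier [1—6 5, 1—4 17, 2—4 10, 2—6 14, 3—6 7, 4—5 12, 5—6 20] → take 1—6 (5); add 6.
Step 5: frontier [1—4 17, 2—4 10, 4—5 12, 4—6 18] → take 2—4 (10); add 4.
Vertex order: 2, 1, 3, 5, 6, 4. The 4th vertex is 5.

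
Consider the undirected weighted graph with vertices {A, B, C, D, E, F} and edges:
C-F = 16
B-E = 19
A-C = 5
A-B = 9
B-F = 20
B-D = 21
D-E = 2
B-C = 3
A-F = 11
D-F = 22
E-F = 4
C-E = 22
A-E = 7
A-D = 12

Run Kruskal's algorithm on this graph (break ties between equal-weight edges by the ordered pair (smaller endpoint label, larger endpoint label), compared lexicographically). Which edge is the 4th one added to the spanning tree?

A-C

Kruskal: consider edges lightest-first.
D-E (2): add — endpoints in different components.
B-C (3): add — endpoints in different components.
E-F (4): add — endpoints in different components.
A-C (5): add — endpoints in different components.
A-E (7): add — endpoints in different components.
The 4th edge added is A-C.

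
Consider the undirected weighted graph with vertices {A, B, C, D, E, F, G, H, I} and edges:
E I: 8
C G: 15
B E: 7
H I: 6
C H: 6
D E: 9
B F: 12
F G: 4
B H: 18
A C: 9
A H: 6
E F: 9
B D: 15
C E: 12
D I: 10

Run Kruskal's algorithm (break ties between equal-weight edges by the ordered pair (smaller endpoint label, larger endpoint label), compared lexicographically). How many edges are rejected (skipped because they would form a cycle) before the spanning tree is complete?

1

Sort edges by weight, then run Kruskal:
F G (4): add — endpoints in different components.
A H (6): add — endpoints in different components.
C H (6): add — endpoints in different components.
H I (6): add — endpoints in different components.
B E (7): add — endpoints in different components.
E I (8): add — endpoints in different components.
A C (9): skip — A and C already connected.
D E (9): add — endpoints in different components.
E F (9): add — endpoints in different components.
Edges rejected before the tree was complete: 1.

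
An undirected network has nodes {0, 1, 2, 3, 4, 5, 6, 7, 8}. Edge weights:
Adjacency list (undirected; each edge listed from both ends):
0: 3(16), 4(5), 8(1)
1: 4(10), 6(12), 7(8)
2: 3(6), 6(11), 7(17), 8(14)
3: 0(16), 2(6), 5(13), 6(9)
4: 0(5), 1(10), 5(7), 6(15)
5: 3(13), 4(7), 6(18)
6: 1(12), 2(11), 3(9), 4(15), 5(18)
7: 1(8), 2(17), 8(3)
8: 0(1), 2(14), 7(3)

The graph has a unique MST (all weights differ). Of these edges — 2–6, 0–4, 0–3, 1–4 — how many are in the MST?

Kruskal's algorithm — process edges by increasing weight (ties by edge label):
0–8 (1): add — endpoints in different components.
7–8 (3): add — endpoints in different components.
0–4 (5): add — endpoints in different components.
2–3 (6): add — endpoints in different components.
4–5 (7): add — endpoints in different components.
1–7 (8): add — endpoints in different components.
3–6 (9): add — endpoints in different components.
1–4 (10): skip — 1 and 4 already connected.
2–6 (11): skip — 2 and 6 already connected.
1–6 (12): add — endpoints in different components.
MST edge set: {0–8, 7–8, 0–4, 2–3, 4–5, 1–7, 3–6, 1–6}.
Of the listed edges, {0–4} are in the MST → 1.

1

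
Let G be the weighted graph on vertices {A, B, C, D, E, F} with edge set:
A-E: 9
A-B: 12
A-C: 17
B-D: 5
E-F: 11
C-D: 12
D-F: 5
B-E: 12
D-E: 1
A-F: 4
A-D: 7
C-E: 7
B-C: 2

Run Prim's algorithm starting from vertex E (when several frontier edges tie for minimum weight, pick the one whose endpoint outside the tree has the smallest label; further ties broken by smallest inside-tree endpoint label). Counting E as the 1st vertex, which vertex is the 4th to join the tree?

Prim, starting at E.
Step 1: frontier [D-E 1, C-E 7, A-E 9, E-F 11, B-E 12] → take D-E (1); add D.
Step 2: frontier [B-D 5, D-F 5, A-D 7, C-D 12, C-E 7, A-E 9, E-F 11, B-E 12] → take B-D (5); add B.
Step 3: frontier [B-C 2, A-B 12, D-F 5, A-D 7, C-D 12, C-E 7, A-E 9, E-F 11] → take B-C (2); add C.
Step 4: frontier [A-B 12, A-C 17, D-F 5, A-D 7, A-E 9, E-F 11] → take D-F (5); add F.
Step 5: frontier [A-B 12, A-C 17, A-D 7, A-E 9, A-F 4] → take A-F (4); add A.
Vertex order: E, D, B, C, F, A. The 4th vertex is C.

C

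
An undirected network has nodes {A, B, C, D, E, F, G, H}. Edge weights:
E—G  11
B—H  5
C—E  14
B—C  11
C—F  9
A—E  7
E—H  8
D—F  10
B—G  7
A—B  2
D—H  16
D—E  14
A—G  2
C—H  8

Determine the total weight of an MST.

43

Prim's algorithm from D:
Step 1: cheapest edge leaving the tree is D—F (10); add F.
Step 2: cheapest edge leaving the tree is C—F (9); add C.
Step 3: cheapest edge leaving the tree is C—H (8); add H.
Step 4: cheapest edge leaving the tree is B—H (5); add B.
Step 5: cheapest edge leaving the tree is A—B (2); add A.
Step 6: cheapest edge leaving the tree is A—G (2); add G.
Step 7: cheapest edge leaving the tree is A—E (7); add E.
MST edges: D—F, C—F, C—H, B—H, A—B, A—G, A—E; total weight 10+9+8+5+2+2+7 = 43.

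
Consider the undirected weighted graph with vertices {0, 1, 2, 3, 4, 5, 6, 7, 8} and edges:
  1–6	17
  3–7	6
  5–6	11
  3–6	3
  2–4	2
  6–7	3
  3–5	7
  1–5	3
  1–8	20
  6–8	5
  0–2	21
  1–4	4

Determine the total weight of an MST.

Kruskal: consider edges lightest-first.
2–4 (2): add — endpoints in different components.
1–5 (3): add — endpoints in different components.
3–6 (3): add — endpoints in different components.
6–7 (3): add — endpoints in different components.
1–4 (4): add — endpoints in different components.
6–8 (5): add — endpoints in different components.
3–7 (6): skip — 3 and 7 already connected.
3–5 (7): add — endpoints in different components.
5–6 (11): skip — 5 and 6 already connected.
1–6 (17): skip — 1 and 6 already connected.
1–8 (20): skip — 1 and 8 already connected.
0–2 (21): add — endpoints in different components.
MST edges: 2–4, 1–5, 3–6, 6–7, 1–4, 6–8, 3–5, 0–2; total weight 2+3+3+3+4+5+7+21 = 48.

48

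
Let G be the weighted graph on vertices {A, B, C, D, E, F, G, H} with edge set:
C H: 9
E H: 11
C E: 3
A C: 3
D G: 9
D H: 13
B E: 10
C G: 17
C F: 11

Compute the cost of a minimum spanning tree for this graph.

58

Prim's algorithm from H:
Step 1: frontier [C H 9, E H 11, D H 13] → take C H (9); add C.
Step 2: frontier [A C 3, C E 3, C F 11, C G 17, E H 11, D H 13] → take A C (3); add A.
Step 3: frontier [C E 3, C F 11, C G 17, E H 11, D H 13] → take C E (3); add E.
Step 4: frontier [C F 11, C G 17, B E 10, D H 13] → take B E (10); add B.
Step 5: frontier [C F 11, C G 17, D H 13] → take C F (11); add F.
Step 6: frontier [C G 17, D H 13] → take D H (13); add D.
Step 7: frontier [C G 17, D G 9] → take D G (9); add G.
MST edges: C H, A C, C E, B E, C F, D H, D G; total weight 9+3+3+10+11+13+9 = 58.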